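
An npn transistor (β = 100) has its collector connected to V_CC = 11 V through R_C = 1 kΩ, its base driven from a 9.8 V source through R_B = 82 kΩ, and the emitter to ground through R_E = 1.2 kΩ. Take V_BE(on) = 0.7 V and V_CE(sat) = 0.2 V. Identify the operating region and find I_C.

active; I_C ≈ 4.5 mA

Assume active. Base-emitter loop: I_B = (V_BB − V_BE)/(R_B + (β+1)R_E) = (9.8 − 0.7)/(82 + 101×1.2) = 0.0448 mA.
I_C = β·I_B = 100×0.0448 = 4.48 mA.
V_CE = V_CC − I_C·R_C − I_E·R_E = 11 − 4.48×1 − 4.52×1.2 = 1.09 V > V_CE(sat), so the active-region assumption holds.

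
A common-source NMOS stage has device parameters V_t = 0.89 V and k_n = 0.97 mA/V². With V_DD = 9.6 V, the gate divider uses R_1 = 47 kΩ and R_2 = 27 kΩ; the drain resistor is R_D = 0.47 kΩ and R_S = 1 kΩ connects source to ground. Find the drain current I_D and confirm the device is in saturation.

V_G = V_DD·R_2/(R_1+R_2) = 9.6×27/74 = 3.5 V.
Assume saturation: I_D = (k_n/2)(V_GS − V_t)² with V_GS = V_G − I_D·R_S = 3.5 − 1·I_D.
Substituting gives 0.485·I_D² − 3.53·I_D + 3.31 = 0, with roots I_D = 1.1 or 6.18 mA.
The root I_D = 6.18 mA gives V_GS = -2.68 V ≤ V_t, so take I_D = 1.1 mA.
Then V_GS = 2.4 V and V_DS = V_DD − I_D(R_D+R_S) = 9.6 − 1.1×1.47 = 7.98 V.
Saturation requires V_DS ≥ V_GS − V_t = 1.51 V; 7.98 ≥ 1.51 ✓.

I_D ≈ 1.1 mA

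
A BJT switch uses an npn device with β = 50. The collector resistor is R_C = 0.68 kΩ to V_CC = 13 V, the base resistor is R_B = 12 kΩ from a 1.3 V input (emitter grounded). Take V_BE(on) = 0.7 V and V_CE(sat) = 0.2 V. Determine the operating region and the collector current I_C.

Assume active. Base-emitter loop: I_B = (V_BB − V_BE)/R_B = (1.3 − 0.7)/12 = 0.05 mA.
I_C = β·I_B = 50×0.05 = 2.5 mA.
V_CE = V_CC − I_C·R_C = 13 − 2.5×0.68 = 11.3 V > V_CE(sat), so the active-region assumption holds.

active; I_C ≈ 2.5 mA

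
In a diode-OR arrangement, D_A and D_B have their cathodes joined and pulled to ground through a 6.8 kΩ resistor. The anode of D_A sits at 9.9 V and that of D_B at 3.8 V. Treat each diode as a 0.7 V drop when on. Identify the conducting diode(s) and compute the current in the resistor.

Assume both conduct. Then node N would need to be at both 9.9−0.7 = 9.2 V and 3.8−0.7 = 3.1 V, which is impossible.
Assume only D_A conducts: V_N = 9.9 − 0.7 = 9.2 V, so I_R = 9.2/6.8 = 1.35 mA.
Check D_B: its anode-to-cathode voltage is 3.8 − 9.2 = -5.4 V < 0.7 V, so it is off. The assumption is consistent.

Only D_A conducts; I_R ≈ 1.4 mA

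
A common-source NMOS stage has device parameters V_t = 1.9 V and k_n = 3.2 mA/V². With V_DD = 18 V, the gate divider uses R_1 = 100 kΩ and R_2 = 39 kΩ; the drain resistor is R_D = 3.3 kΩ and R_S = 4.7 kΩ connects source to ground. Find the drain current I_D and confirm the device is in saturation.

V_G = V_DD·R_2/(R_1+R_2) = 18×39/139 = 5.05 V.
Assume saturation: I_D = (k_n/2)(V_GS − V_t)² with V_GS = V_G − I_D·R_S = 5.05 − 4.7·I_D.
Substituting gives 35.3·I_D² − 48.4·I_D + 15.9 = 0, with roots I_D = 0.546 or 0.823 mA.
The root I_D = 0.823 mA gives V_GS = 1.18 V ≤ V_t, so take I_D = 0.546 mA.
Then V_GS = 2.48 V and V_DS = V_DD − I_D(R_D+R_S) = 18 − 0.546×8 = 13.6 V.
Saturation requires V_DS ≥ V_GS − V_t = 0.584 V; 13.6 ≥ 0.584 ✓.

I_D ≈ 0.55 mA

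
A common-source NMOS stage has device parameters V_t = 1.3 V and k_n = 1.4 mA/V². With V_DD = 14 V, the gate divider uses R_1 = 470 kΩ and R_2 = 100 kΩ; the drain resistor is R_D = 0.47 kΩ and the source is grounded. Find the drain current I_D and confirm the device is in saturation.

V_G = V_DD·R_2/(R_1+R_2) = 14×100/570 = 2.46 V. With the source grounded, V_GS = V_G = 2.46 V.
Assume saturation: I_D = (k_n/2)(V_GS − V_t)² = (1.4/2)×(2.46 − 1.3)² = 0.7×1.16² = 0.936 mA.
V_DS = V_DD − I_D·R_D = 14 − 0.936×0.47 = 13.6 V.
Saturation requires V_DS ≥ V_GS − V_t = 1.16 V; 13.6 ≥ 1.16 ✓.

I_D ≈ 0.94 mA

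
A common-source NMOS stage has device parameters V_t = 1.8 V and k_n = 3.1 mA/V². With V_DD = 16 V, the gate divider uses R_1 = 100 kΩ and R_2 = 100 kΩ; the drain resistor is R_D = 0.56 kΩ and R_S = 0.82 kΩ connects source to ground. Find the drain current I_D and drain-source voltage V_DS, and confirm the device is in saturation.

I_D ≈ 5.3 mA, V_DS ≈ 8.7 V

V_G = V_DD·R_2/(R_1+R_2) = 16×100/200 = 8 V.
Assume saturation: I_D = (k_n/2)(V_GS − V_t)² with V_GS = V_G − I_D·R_S = 8 − 0.82·I_D.
Substituting gives 1.04·I_D² − 16.8·I_D + 59.6 = 0, with roots I_D = 5.3 or 10.8 mA.
The root I_D = 10.8 mA gives V_GS = -0.837 V ≤ V_t, so take I_D = 5.3 mA.
Then V_GS = 3.65 V and V_DS = V_DD − I_D(R_D+R_S) = 16 − 5.3×1.38 = 8.68 V.
Saturation requires V_DS ≥ V_GS − V_t = 1.85 V; 8.68 ≥ 1.85 ✓.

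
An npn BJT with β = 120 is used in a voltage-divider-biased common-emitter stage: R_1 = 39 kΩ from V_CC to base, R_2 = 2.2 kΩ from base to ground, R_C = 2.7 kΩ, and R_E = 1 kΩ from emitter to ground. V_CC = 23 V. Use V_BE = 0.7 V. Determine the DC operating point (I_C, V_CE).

Thevenize the base divider: V_Th = V_CC·R_2/(R_1+R_2) = 23×2.2/41.2 = 1.23 V, R_Th = R_1‖R_2 = 2.08 kΩ.
Base-emitter loop: V_Th = I_B·R_Th + V_BE + (β+1)I_B·R_E, so I_B = (1.23 − 0.7) / (2.08 + 121×1) = 0.00429 mA.
I_C = β·I_B = 120×0.00429 = 0.515 mA, and I_E = (β+1)I_B = 0.519 mA.
V_CE = V_CC − I_C·R_C − I_E·R_E = 23 − 0.515×2.7 − 0.519×1 = 21.1 V.
V_CE = 21.1 V > 0.2 V confirms active-region operation.

I_C ≈ 0.51 mA, V_CE ≈ 21 V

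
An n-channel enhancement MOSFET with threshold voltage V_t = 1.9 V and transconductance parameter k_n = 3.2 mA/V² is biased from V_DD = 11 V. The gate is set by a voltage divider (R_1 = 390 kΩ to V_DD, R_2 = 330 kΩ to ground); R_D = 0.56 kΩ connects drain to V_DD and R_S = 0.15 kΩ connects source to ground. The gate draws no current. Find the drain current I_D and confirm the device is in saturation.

I_D ≈ 7 mA

V_G = V_DD·R_2/(R_1+R_2) = 11×330/720 = 5.04 V.
Assume saturation: I_D = (k_n/2)(V_GS − V_t)² with V_GS = V_G − I_D·R_S = 5.04 − 0.15·I_D.
Substituting gives 0.036·I_D² − 2.51·I_D + 15.8 = 0, with roots I_D = 7 or 62.7 mA.
The root I_D = 62.7 mA gives V_GS = -4.36 V ≤ V_t, so take I_D = 7 mA.
Then V_GS = 3.99 V and V_DS = V_DD − I_D(R_D+R_S) = 11 − 7×0.71 = 6.03 V.
Saturation requires V_DS ≥ V_GS − V_t = 2.09 V; 6.03 ≥ 2.09 ✓.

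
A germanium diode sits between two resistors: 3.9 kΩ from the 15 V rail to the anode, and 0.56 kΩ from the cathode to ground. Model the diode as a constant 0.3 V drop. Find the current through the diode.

I ≈ 3.3 mA

The two resistors are in series with the diode, so KVL gives 15 = I·3.9 + 0.3 + I·0.56.
I = (15 − 0.3) / (3.9 + 0.56) kΩ = 14.7 / 4.46 = 3.3 mA.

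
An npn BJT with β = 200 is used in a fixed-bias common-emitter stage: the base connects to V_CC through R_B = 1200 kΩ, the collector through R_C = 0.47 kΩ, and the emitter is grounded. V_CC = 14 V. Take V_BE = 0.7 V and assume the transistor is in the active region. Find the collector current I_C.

I_C ≈ 2.2 mA

Base loop: V_CC = I_B·R_B + V_BE, so I_B = (14 − 0.7)/1200 kΩ = 0.0111 mA.
In the active region I_C = β·I_B = 200 × 0.0111 = 2.22 mA.
Collector loop: V_CE = V_CC − I_C·R_C = 14 − 2.22×0.47 = 13 V.
Since V_CE = 13 V > V_CE(sat) ≈ 0.2 V, the transistor is in the active region as assumed.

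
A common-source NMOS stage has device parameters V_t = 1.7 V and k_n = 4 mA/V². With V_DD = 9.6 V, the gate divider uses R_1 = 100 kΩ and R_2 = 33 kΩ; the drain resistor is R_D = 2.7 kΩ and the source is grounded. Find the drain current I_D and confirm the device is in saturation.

V_G = V_DD·R_2/(R_1+R_2) = 9.6×33/133 = 2.38 V. With the source grounded, V_GS = V_G = 2.38 V.
Assume saturation: I_D = (k_n/2)(V_GS − V_t)² = (4/2)×(2.38 − 1.7)² = 2×0.682² = 0.93 mA.
V_DS = V_DD − I_D·R_D = 9.6 − 0.93×2.7 = 7.09 V.
Saturation requires V_DS ≥ V_GS − V_t = 0.682 V; 7.09 ≥ 0.682 ✓.

I_D ≈ 0.93 mA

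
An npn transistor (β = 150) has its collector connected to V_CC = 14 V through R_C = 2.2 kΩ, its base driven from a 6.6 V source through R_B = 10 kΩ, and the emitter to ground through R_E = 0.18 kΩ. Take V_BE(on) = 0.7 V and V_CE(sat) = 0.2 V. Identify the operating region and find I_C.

Assume active: I_B = (6.6 − 0.7)/(10 + 151×0.18) = 0.159 mA, I_C = β·I_B = 23.8 mA.
Then V_CE = 14 − 23.8×2.2 − 24×0.18 = -42.7 V < 0.2 V — the active assumption fails.
Re-solve with V_CE = 0.2 V. KCL at the emitter: V_E/R_E = (V_BB−0.7−V_E)/R_B + (V_CC−0.2−V_E)/R_C, giving V_E = 1.12 V.
I_C = (V_CC − 0.2 − V_E)/R_C = (13.8 − 1.12)/2.2 = 5.76 mA.
Check: I_B = (5.9 − 1.12)/10 = 0.478 mA, and β·I_B = 71.7 mA > I_C, confirming saturation.

saturation; I_C ≈ 5.8 mA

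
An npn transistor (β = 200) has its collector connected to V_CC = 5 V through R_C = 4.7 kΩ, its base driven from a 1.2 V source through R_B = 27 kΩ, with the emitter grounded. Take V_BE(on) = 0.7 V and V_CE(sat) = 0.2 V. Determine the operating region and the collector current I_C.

saturation; I_C ≈ 1 mA

Assume active: I_B = (1.2 − 0.7)/27 = 0.0185 mA, giving I_C = β·I_B = 3.7 mA.
But then V_CE = 5 − 3.7×4.7 = -12.4 V < V_CE(sat) = 0.2 V — impossible in the active region.
So the transistor is saturated. With V_CE = 0.2 V, I_C = (V_CC − 0.2)/R_C = 4.8/4.7 = 1.02 mA.
Check: β·I_B = 3.7 mA > I_C = 1.02 mA, confirming saturation.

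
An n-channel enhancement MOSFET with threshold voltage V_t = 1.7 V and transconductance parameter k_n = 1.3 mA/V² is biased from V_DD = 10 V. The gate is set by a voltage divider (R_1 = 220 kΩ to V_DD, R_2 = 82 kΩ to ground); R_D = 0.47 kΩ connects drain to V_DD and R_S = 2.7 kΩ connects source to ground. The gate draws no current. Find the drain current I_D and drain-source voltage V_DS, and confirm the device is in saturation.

I_D ≈ 0.18 mA, V_DS ≈ 9.4 V

V_G = V_DD·R_2/(R_1+R_2) = 10×82/302 = 2.72 V.
Assume saturation: I_D = (k_n/2)(V_GS − V_t)² with V_GS = V_G − I_D·R_S = 2.72 − 2.7·I_D.
Substituting gives 4.74·I_D² − 4.56·I_D + 0.67 = 0, with roots I_D = 0.181 or 0.782 mA.
The root I_D = 0.782 mA gives V_GS = 0.603 V ≤ V_t, so take I_D = 0.181 mA.
Then V_GS = 2.23 V and V_DS = V_DD − I_D(R_D+R_S) = 10 − 0.181×3.17 = 9.43 V.
Saturation requires V_DS ≥ V_GS − V_t = 0.527 V; 9.43 ≥ 0.527 ✓.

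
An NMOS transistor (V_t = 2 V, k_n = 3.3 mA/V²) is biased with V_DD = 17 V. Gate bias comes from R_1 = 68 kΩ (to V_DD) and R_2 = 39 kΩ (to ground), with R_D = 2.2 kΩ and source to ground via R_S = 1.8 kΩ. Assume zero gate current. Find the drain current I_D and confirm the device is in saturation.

I_D ≈ 1.8 mA

V_G = V_DD·R_2/(R_1+R_2) = 17×39/107 = 6.2 V.
Assume saturation: I_D = (k_n/2)(V_GS − V_t)² with V_GS = V_G − I_D·R_S = 6.2 − 1.8·I_D.
Substituting gives 5.35·I_D² − 25.9·I_D + 29.1 = 0, with roots I_D = 1.76 or 3.09 mA.
The root I_D = 3.09 mA gives V_GS = 0.631 V ≤ V_t, so take I_D = 1.76 mA.
Then V_GS = 3.03 V and V_DS = V_DD − I_D(R_D+R_S) = 17 − 1.76×4 = 9.97 V.
Saturation requires V_DS ≥ V_GS − V_t = 1.03 V; 9.97 ≥ 1.03 ✓.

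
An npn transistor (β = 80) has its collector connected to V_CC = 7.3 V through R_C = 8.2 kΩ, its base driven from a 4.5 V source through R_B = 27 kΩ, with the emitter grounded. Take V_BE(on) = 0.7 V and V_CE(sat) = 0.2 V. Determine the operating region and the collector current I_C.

Assume active: I_B = (4.5 − 0.7)/27 = 0.141 mA, giving I_C = β·I_B = 11.3 mA.
But then V_CE = 7.3 − 11.3×8.2 = -85 V < V_CE(sat) = 0.2 V — impossible in the active region.
So the transistor is saturated. With V_CE = 0.2 V, I_C = (V_CC − 0.2)/R_C = 7.1/8.2 = 0.866 mA.
Check: β·I_B = 11.3 mA > I_C = 0.866 mA, confirming saturation.

saturation; I_C ≈ 0.87 mA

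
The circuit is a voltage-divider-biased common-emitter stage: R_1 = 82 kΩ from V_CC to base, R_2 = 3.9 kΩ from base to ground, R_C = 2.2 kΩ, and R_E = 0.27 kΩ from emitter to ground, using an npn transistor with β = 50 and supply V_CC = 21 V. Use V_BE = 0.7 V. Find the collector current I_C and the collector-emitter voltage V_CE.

Thevenize the base divider: V_Th = V_CC·R_2/(R_1+R_2) = 21×3.9/85.9 = 0.953 V, R_Th = R_1‖R_2 = 3.72 kΩ.
Base-emitter loop: V_Th = I_B·R_Th + V_BE + (β+1)I_B·R_E, so I_B = (0.953 − 0.7) / (3.72 + 51×0.27) = 0.0145 mA.
I_C = β·I_B = 50×0.0145 = 0.724 mA, and I_E = (β+1)I_B = 0.739 mA.
V_CE = V_CC − I_C·R_C − I_E·R_E = 21 − 0.724×2.2 − 0.739×0.27 = 19.2 V.
V_CE = 19.2 V > 0.2 V confirms active-region operation.

I_C ≈ 0.72 mA, V_CE ≈ 19 V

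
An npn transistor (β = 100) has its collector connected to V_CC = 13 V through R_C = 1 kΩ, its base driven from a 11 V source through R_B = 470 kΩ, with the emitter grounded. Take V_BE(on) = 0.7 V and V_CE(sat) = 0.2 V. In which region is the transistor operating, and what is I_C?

Assume active. Base-emitter loop: I_B = (V_BB − V_BE)/R_B = (11 − 0.7)/470 = 0.0219 mA.
I_C = β·I_B = 100×0.0219 = 2.19 mA.
V_CE = V_CC − I_C·R_C = 13 − 2.19×1 = 10.8 V > V_CE(sat), so the active-region assumption holds.

active; I_C ≈ 2.2 mA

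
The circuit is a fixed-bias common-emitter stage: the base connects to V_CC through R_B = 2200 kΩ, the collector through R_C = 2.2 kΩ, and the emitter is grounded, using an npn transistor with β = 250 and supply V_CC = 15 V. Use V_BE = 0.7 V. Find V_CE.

V_CE ≈ 11 V

Base loop: V_CC = I_B·R_B + V_BE, so I_B = (15 − 0.7)/2200 kΩ = 0.0065 mA.
In the active region I_C = β·I_B = 250 × 0.0065 = 1.63 mA.
Collector loop: V_CE = V_CC − I_C·R_C = 15 − 1.63×2.2 = 11.4 V.
Since V_CE = 11.4 V > V_CE(sat) ≈ 0.2 V, the transistor is in the active region as assumed.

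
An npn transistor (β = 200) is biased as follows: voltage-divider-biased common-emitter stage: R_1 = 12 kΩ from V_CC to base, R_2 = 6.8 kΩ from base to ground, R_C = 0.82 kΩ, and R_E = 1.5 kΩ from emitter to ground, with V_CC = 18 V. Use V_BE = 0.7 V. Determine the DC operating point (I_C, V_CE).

I_C ≈ 3.8 mA, V_CE ≈ 9.2 V

Thevenize the base divider: V_Th = V_CC·R_2/(R_1+R_2) = 18×6.8/18.8 = 6.51 V, R_Th = R_1‖R_2 = 4.34 kΩ.
Base-emitter loop: V_Th = I_B·R_Th + V_BE + (β+1)I_B·R_E, so I_B = (6.51 − 0.7) / (4.34 + 201×1.5) = 0.019 mA.
I_C = β·I_B = 200×0.019 = 3.8 mA, and I_E = (β+1)I_B = 3.82 mA.
V_CE = V_CC − I_C·R_C − I_E·R_E = 18 − 3.8×0.82 − 3.82×1.5 = 9.16 V.
V_CE = 9.16 V > 0.2 V confirms active-region operation.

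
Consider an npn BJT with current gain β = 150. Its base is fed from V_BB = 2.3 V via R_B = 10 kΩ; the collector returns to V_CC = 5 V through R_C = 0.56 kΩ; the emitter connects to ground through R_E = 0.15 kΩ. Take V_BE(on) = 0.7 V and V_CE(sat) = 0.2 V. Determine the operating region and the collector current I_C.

Assume active: I_B = (2.3 − 0.7)/(10 + 151×0.15) = 0.049 mA, I_C = β·I_B = 7.35 mA.
Then V_CE = 5 − 7.35×0.56 − 7.4×0.15 = -0.226 V < 0.2 V — the active assumption fails.
Re-solve with V_CE = 0.2 V. KCL at the emitter: V_E/R_E = (V_BB−0.7−V_E)/R_B + (V_CC−0.2−V_E)/R_C, giving V_E = 1.02 V.
I_C = (V_CC − 0.2 − V_E)/R_C = (4.8 − 1.02)/0.56 = 6.75 mA.
Check: I_B = (1.6 − 1.02)/10 = 0.0579 mA, and β·I_B = 8.69 mA > I_C, confirming saturation.

saturation; I_C ≈ 6.7 mA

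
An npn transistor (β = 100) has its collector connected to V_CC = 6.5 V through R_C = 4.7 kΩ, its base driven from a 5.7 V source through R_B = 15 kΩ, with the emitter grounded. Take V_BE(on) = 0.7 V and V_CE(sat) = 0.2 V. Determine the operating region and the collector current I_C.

Assume active: I_B = (5.7 − 0.7)/15 = 0.333 mA, giving I_C = β·I_B = 33.3 mA.
But then V_CE = 6.5 − 33.3×4.7 = -150 V < V_CE(sat) = 0.2 V — impossible in the active region.
So the transistor is saturated. With V_CE = 0.2 V, I_C = (V_CC − 0.2)/R_C = 6.3/4.7 = 1.34 mA.
Check: β·I_B = 33.3 mA > I_C = 1.34 mA, confirming saturation.

saturation; I_C ≈ 1.3 mA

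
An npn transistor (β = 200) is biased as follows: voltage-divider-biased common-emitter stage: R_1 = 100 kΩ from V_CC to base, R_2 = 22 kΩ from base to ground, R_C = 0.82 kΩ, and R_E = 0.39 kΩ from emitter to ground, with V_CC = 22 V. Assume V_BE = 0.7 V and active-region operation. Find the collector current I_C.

I_C ≈ 6.8 mA

Thevenize the base divider: V_Th = V_CC·R_2/(R_1+R_2) = 22×22/122 = 3.97 V, R_Th = R_1‖R_2 = 18 kΩ.
Base-emitter loop: V_Th = I_B·R_Th + V_BE + (β+1)I_B·R_E, so I_B = (3.97 − 0.7) / (18 + 201×0.39) = 0.0339 mA.
I_C = β·I_B = 200×0.0339 = 6.78 mA, and I_E = (β+1)I_B = 6.81 mA.
V_CE = V_CC − I_C·R_C − I_E·R_E = 22 − 6.78×0.82 − 6.81×0.39 = 13.8 V.
V_CE = 13.8 V > 0.2 V confirms active-region operation.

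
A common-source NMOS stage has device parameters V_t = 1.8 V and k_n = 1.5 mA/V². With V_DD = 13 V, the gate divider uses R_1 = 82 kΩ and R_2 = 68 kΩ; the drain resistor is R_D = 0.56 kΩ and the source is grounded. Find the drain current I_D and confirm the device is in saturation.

V_G = V_DD·R_2/(R_1+R_2) = 13×68/150 = 5.89 V. With the source grounded, V_GS = V_G = 5.89 V.
Assume saturation: I_D = (k_n/2)(V_GS − V_t)² = (1.5/2)×(5.89 − 1.8)² = 0.75×4.09² = 12.6 mA.
V_DS = V_DD − I_D·R_D = 13 − 12.6×0.56 = 5.96 V.
Saturation requires V_DS ≥ V_GS − V_t = 4.09 V; 5.96 ≥ 4.09 ✓.

I_D ≈ 13 mA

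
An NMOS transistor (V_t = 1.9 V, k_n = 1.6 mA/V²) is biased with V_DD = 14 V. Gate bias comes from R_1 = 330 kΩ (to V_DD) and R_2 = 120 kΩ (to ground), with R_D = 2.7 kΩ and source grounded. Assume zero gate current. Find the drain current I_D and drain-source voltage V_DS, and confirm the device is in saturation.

V_G = V_DD·R_2/(R_1+R_2) = 14×120/450 = 3.73 V. With the source grounded, V_GS = V_G = 3.73 V.
Assume saturation: I_D = (k_n/2)(V_GS − V_t)² = (1.6/2)×(3.73 − 1.9)² = 0.8×1.83² = 2.69 mA.
V_DS = V_DD − I_D·R_D = 14 − 2.69×2.7 = 6.74 V.
Saturation requires V_DS ≥ V_GS − V_t = 1.83 V; 6.74 ≥ 1.83 ✓.

I_D ≈ 2.7 mA, V_DS ≈ 6.7 V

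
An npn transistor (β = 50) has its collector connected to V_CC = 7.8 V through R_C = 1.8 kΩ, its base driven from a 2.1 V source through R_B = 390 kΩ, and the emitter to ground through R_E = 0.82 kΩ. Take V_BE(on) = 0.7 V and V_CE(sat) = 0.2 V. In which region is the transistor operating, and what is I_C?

Assume active. Base-emitter loop: I_B = (V_BB − V_BE)/(R_B + (β+1)R_E) = (2.1 − 0.7)/(390 + 51×0.82) = 0.00324 mA.
I_C = β·I_B = 50×0.00324 = 0.162 mA.
V_CE = V_CC − I_C·R_C − I_E·R_E = 7.8 − 0.162×1.8 − 0.165×0.82 = 7.37 V > V_CE(sat), so the active-region assumption holds.

active; I_C ≈ 0.16 mA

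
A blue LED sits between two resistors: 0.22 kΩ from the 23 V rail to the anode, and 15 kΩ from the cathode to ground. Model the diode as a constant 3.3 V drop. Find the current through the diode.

I ≈ 1.3 mA

The two resistors are in series with the diode, so KVL gives 23 = I·0.22 + 3.3 + I·15.
I = (23 − 3.3) / (0.22 + 15) kΩ = 19.7 / 15.2 = 1.29 mA.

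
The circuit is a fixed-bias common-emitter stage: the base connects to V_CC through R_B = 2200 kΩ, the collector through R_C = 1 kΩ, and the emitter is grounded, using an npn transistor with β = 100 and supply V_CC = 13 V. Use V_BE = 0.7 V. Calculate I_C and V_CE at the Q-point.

Base loop: V_CC = I_B·R_B + V_BE, so I_B = (13 − 0.7)/2200 kΩ = 0.00559 mA.
In the active region I_C = β·I_B = 100 × 0.00559 = 0.559 mA.
Collector loop: V_CE = V_CC − I_C·R_C = 13 − 0.559×1 = 12.4 V.
Since V_CE = 12.4 V > V_CE(sat) ≈ 0.2 V, the transistor is in the active region as assumed.

I_C ≈ 0.56 mA, V_CE ≈ 12 V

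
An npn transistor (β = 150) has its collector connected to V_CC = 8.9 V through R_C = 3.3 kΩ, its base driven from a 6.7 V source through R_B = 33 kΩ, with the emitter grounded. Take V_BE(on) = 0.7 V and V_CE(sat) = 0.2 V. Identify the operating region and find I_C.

saturation; I_C ≈ 2.6 mA

Assume active: I_B = (6.7 − 0.7)/33 = 0.182 mA, giving I_C = β·I_B = 27.3 mA.
But then V_CE = 8.9 − 27.3×3.3 = -81.1 V < V_CE(sat) = 0.2 V — impossible in the active region.
So the transistor is saturated. With V_CE = 0.2 V, I_C = (V_CC − 0.2)/R_C = 8.7/3.3 = 2.64 mA.
Check: β·I_B = 27.3 mA > I_C = 2.64 mA, confirming saturation.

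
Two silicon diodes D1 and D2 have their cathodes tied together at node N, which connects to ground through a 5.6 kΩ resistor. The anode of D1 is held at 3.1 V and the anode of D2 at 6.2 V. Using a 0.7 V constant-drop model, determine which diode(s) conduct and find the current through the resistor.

Assume both conduct. Then node N would need to be at both 3.1−0.7 = 2.4 V and 6.2−0.7 = 5.5 V, which is impossible.
Assume only D2 conducts: V_N = 6.2 − 0.7 = 5.5 V, so I_R = 5.5/5.6 = 0.982 mA.
Check D1: its anode-to-cathode voltage is 3.1 − 5.5 = -2.4 V < 0.7 V, so it is off. The assumption is consistent.

Only D2 conducts; I_R ≈ 0.98 mA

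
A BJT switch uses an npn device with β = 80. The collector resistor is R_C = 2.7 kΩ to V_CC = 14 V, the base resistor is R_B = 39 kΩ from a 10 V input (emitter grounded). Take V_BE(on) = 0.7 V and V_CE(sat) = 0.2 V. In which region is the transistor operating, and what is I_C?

Assume active: I_B = (10 − 0.7)/39 = 0.238 mA, giving I_C = β·I_B = 19.1 mA.
But then V_CE = 14 − 19.1×2.7 = -37.5 V < V_CE(sat) = 0.2 V — impossible in the active region.
So the transistor is saturated. With V_CE = 0.2 V, I_C = (V_CC − 0.2)/R_C = 13.8/2.7 = 5.11 mA.
Check: β·I_B = 19.1 mA > I_C = 5.11 mA, confirming saturation.

saturation; I_C ≈ 5.1 mA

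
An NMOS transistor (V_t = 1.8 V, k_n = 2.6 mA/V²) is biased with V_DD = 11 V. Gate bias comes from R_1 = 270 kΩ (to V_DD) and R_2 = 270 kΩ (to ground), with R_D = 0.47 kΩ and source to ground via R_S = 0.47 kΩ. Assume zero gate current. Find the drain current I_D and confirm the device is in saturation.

I_D ≈ 4.1 mA

V_G = V_DD·R_2/(R_1+R_2) = 11×270/540 = 5.5 V.
Assume saturation: I_D = (k_n/2)(V_GS − V_t)² with V_GS = V_G − I_D·R_S = 5.5 − 0.47·I_D.
Substituting gives 0.287·I_D² − 5.52·I_D + 17.8 = 0, with roots I_D = 4.1 or 15.1 mA.
The root I_D = 15.1 mA gives V_GS = -1.61 V ≤ V_t, so take I_D = 4.1 mA.
Then V_GS = 3.57 V and V_DS = V_DD − I_D(R_D+R_S) = 11 − 4.1×0.94 = 7.15 V.
Saturation requires V_DS ≥ V_GS − V_t = 1.77 V; 7.15 ≥ 1.77 ✓.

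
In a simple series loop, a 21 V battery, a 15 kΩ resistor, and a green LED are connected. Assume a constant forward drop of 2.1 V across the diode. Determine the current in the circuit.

I ≈ 1.3 mA

KVL around the loop: 21 = V_D + I·R = 2.1 + I × 15 kΩ.
So I = (21 − 2.1) / 15 kΩ = 18.9 / 15 = 1.26 mA.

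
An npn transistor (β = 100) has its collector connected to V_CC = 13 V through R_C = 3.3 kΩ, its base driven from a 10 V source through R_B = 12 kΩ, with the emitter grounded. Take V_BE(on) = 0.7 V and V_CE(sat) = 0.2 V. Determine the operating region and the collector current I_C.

saturation; I_C ≈ 3.9 mA

Assume active: I_B = (10 − 0.7)/12 = 0.775 mA, giving I_C = β·I_B = 77.5 mA.
But then V_CE = 13 − 77.5×3.3 = -243 V < V_CE(sat) = 0.2 V — impossible in the active region.
So the transistor is saturated. With V_CE = 0.2 V, I_C = (V_CC − 0.2)/R_C = 12.8/3.3 = 3.88 mA.
Check: β·I_B = 77.5 mA > I_C = 3.88 mA, confirming saturation.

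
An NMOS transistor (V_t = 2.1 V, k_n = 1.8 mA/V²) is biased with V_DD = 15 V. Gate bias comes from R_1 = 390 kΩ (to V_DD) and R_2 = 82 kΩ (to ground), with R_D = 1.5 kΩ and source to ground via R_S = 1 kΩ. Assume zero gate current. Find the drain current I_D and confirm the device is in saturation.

V_G = V_DD·R_2/(R_1+R_2) = 15×82/472 = 2.61 V.
Assume saturation: I_D = (k_n/2)(V_GS − V_t)² with V_GS = V_G − I_D·R_S = 2.61 − 1·I_D.
Substituting gives 0.9·I_D² − 1.91·I_D + 0.23 = 0, with roots I_D = 0.128 or 1.99 mA.
The root I_D = 1.99 mA gives V_GS = 0.611 V ≤ V_t, so take I_D = 0.128 mA.
Then V_GS = 2.48 V and V_DS = V_DD − I_D(R_D+R_S) = 15 − 0.128×2.5 = 14.7 V.
Saturation requires V_DS ≥ V_GS − V_t = 0.378 V; 14.7 ≥ 0.378 ✓.

I_D ≈ 0.13 mA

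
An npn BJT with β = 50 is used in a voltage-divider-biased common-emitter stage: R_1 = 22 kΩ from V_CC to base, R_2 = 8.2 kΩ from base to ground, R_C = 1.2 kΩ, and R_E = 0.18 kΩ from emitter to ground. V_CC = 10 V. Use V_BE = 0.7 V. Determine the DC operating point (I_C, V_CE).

I_C ≈ 6.6 mA, V_CE ≈ 0.8 V

Thevenize the base divider: V_Th = V_CC·R_2/(R_1+R_2) = 10×8.2/30.2 = 2.72 V, R_Th = R_1‖R_2 = 5.97 kΩ.
Base-emitter loop: V_Th = I_B·R_Th + V_BE + (β+1)I_B·R_E, so I_B = (2.72 − 0.7) / (5.97 + 51×0.18) = 0.133 mA.
I_C = β·I_B = 50×0.133 = 6.65 mA, and I_E = (β+1)I_B = 6.78 mA.
V_CE = V_CC − I_C·R_C − I_E·R_E = 10 − 6.65×1.2 − 6.78×0.18 = 0.8 V.
V_CE = 0.8 V > 0.2 V confirms active-region operation.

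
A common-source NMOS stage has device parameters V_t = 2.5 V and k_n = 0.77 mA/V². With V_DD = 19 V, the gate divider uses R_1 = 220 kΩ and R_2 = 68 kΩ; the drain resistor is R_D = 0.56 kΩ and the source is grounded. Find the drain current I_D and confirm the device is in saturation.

I_D ≈ 1.5 mA

V_G = V_DD·R_2/(R_1+R_2) = 19×68/288 = 4.49 V. With the source grounded, V_GS = V_G = 4.49 V.
Assume saturation: I_D = (k_n/2)(V_GS − V_t)² = (0.77/2)×(4.49 − 2.5)² = 0.385×1.99² = 1.52 mA.
V_DS = V_DD − I_D·R_D = 19 − 1.52×0.56 = 18.1 V.
Saturation requires V_DS ≥ V_GS − V_t = 1.99 V; 18.1 ≥ 1.99 ✓.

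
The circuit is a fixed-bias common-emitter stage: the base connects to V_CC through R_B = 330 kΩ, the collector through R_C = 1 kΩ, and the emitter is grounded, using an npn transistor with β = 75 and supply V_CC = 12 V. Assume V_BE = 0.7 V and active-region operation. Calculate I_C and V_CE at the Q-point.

I_C ≈ 2.6 mA, V_CE ≈ 9.4 V

Base loop: V_CC = I_B·R_B + V_BE, so I_B = (12 − 0.7)/330 kΩ = 0.0342 mA.
In the active region I_C = β·I_B = 75 × 0.0342 = 2.57 mA.
Collector loop: V_CE = V_CC − I_C·R_C = 12 − 2.57×1 = 9.43 V.
Since V_CE = 9.43 V > V_CE(sat) ≈ 0.2 V, the transistor is in the active region as assumed.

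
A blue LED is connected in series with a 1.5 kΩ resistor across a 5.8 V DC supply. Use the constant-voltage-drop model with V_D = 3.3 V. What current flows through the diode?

I ≈ 1.7 mA

KVL around the loop: 5.8 = V_D + I·R = 3.3 + I × 1.5 kΩ.
So I = (5.8 − 3.3) / 1.5 kΩ = 2.5 / 1.5 = 1.67 mA.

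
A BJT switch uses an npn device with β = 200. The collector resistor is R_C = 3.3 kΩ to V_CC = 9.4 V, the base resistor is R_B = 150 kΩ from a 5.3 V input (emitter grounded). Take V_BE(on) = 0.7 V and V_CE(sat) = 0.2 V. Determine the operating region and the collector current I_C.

saturation; I_C ≈ 2.8 mA

Assume active: I_B = (5.3 − 0.7)/150 = 0.0307 mA, giving I_C = β·I_B = 6.13 mA.
But then V_CE = 9.4 − 6.13×3.3 = -10.8 V < V_CE(sat) = 0.2 V — impossible in the active region.
So the transistor is saturated. With V_CE = 0.2 V, I_C = (V_CC − 0.2)/R_C = 9.2/3.3 = 2.79 mA.
Check: β·I_B = 6.13 mA > I_C = 2.79 mA, confirming saturation.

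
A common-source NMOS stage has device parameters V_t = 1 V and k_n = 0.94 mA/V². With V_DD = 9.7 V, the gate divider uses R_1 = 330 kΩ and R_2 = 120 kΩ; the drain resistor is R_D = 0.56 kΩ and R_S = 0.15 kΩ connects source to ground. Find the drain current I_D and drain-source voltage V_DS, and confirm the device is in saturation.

V_G = V_DD·R_2/(R_1+R_2) = 9.7×120/450 = 2.59 V.
Assume saturation: I_D = (k_n/2)(V_GS − V_t)² with V_GS = V_G − I_D·R_S = 2.59 − 0.15·I_D.
Substituting gives 0.0106·I_D² − 1.22·I_D + 1.18 = 0, with roots I_D = 0.975 or 115 mA.
The root I_D = 115 mA gives V_GS = -14.6 V ≤ V_t, so take I_D = 0.975 mA.
Then V_GS = 2.44 V and V_DS = V_DD − I_D(R_D+R_S) = 9.7 − 0.975×0.71 = 9.01 V.
Saturation requires V_DS ≥ V_GS − V_t = 1.44 V; 9.01 ≥ 1.44 ✓.

I_D ≈ 0.98 mA, V_DS ≈ 9 V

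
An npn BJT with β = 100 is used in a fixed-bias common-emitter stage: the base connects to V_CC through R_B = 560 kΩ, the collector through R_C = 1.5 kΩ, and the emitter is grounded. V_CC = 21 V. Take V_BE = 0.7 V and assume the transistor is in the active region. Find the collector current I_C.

Base loop: V_CC = I_B·R_B + V_BE, so I_B = (21 − 0.7)/560 kΩ = 0.0363 mA.
In the active region I_C = β·I_B = 100 × 0.0363 = 3.63 mA.
Collector loop: V_CE = V_CC − I_C·R_C = 21 − 3.63×1.5 = 15.6 V.
Since V_CE = 15.6 V > V_CE(sat) ≈ 0.2 V, the transistor is in the active region as assumed.

I_C ≈ 3.6 mA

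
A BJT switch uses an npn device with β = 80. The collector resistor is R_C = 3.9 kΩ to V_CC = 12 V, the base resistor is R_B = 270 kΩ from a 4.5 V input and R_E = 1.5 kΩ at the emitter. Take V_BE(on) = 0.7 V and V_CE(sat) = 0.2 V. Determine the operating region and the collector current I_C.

active; I_C ≈ 0.78 mA

Assume active. Base-emitter loop: I_B = (V_BB − V_BE)/(R_B + (β+1)R_E) = (4.5 − 0.7)/(270 + 81×1.5) = 0.00971 mA.
I_C = β·I_B = 80×0.00971 = 0.777 mA.
V_CE = V_CC − I_C·R_C − I_E·R_E = 12 − 0.777×3.9 − 0.786×1.5 = 7.79 V > V_CE(sat), so the active-region assumption holds.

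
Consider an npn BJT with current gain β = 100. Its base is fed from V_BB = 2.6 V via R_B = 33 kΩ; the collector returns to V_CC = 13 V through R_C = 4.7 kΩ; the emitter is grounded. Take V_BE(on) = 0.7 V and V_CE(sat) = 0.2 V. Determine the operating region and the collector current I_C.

Assume active: I_B = (2.6 − 0.7)/33 = 0.0576 mA, giving I_C = β·I_B = 5.76 mA.
But then V_CE = 13 − 5.76×4.7 = -14.1 V < V_CE(sat) = 0.2 V — impossible in the active region.
So the transistor is saturated. With V_CE = 0.2 V, I_C = (V_CC − 0.2)/R_C = 12.8/4.7 = 2.72 mA.
Check: β·I_B = 5.76 mA > I_C = 2.72 mA, confirming saturation.

saturation; I_C ≈ 2.7 mA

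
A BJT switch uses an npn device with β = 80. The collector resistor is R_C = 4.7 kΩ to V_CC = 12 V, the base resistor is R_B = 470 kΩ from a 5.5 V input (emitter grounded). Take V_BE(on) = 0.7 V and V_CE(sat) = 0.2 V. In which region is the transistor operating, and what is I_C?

active; I_C ≈ 0.82 mA

Assume active. Base-emitter loop: I_B = (V_BB − V_BE)/R_B = (5.5 − 0.7)/470 = 0.0102 mA.
I_C = β·I_B = 80×0.0102 = 0.817 mA.
V_CE = V_CC − I_C·R_C = 12 − 0.817×4.7 = 8.16 V > V_CE(sat), so the active-region assumption holds.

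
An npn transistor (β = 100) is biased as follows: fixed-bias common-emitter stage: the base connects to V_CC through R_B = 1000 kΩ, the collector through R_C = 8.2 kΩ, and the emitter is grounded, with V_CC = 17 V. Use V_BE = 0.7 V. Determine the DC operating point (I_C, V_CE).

Base loop: V_CC = I_B·R_B + V_BE, so I_B = (17 − 0.7)/1000 kΩ = 0.0163 mA.
In the active region I_C = β·I_B = 100 × 0.0163 = 1.63 mA.
Collector loop: V_CE = V_CC − I_C·R_C = 17 − 1.63×8.2 = 3.63 V.
Since V_CE = 3.63 V > V_CE(sat) ≈ 0.2 V, the transistor is in the active region as assumed.

I_C ≈ 1.6 mA, V_CE ≈ 3.6 V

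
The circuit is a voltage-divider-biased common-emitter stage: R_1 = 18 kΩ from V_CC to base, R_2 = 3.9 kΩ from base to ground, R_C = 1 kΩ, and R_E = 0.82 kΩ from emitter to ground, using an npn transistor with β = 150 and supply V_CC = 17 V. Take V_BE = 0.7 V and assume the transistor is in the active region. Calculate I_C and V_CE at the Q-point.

I_C ≈ 2.7 mA, V_CE ≈ 12 V

Thevenize the base divider: V_Th = V_CC·R_2/(R_1+R_2) = 17×3.9/21.9 = 3.03 V, R_Th = R_1‖R_2 = 3.21 kΩ.
Base-emitter loop: V_Th = I_B·R_Th + V_BE + (β+1)I_B·R_E, so I_B = (3.03 − 0.7) / (3.21 + 151×0.82) = 0.0183 mA.
I_C = β·I_B = 150×0.0183 = 2.75 mA, and I_E = (β+1)I_B = 2.77 mA.
V_CE = V_CC − I_C·R_C − I_E·R_E = 17 − 2.75×1 − 2.77×0.82 = 12 V.
V_CE = 12 V > 0.2 V confirms active-region operation.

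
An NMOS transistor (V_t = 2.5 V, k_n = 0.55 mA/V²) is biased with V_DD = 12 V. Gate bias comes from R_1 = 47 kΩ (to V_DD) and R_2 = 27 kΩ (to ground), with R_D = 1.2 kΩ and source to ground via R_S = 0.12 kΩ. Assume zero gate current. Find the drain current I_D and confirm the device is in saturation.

I_D ≈ 0.87 mA

V_G = V_DD·R_2/(R_1+R_2) = 12×27/74 = 4.38 V.
Assume saturation: I_D = (k_n/2)(V_GS − V_t)² with V_GS = V_G − I_D·R_S = 4.38 − 0.12·I_D.
Substituting gives 0.00396·I_D² − 1.12·I_D + 0.97 = 0, with roots I_D = 0.866 or 283 mA.
The root I_D = 283 mA gives V_GS = -29.6 V ≤ V_t, so take I_D = 0.866 mA.
Then V_GS = 4.27 V and V_DS = V_DD − I_D(R_D+R_S) = 12 − 0.866×1.32 = 10.9 V.
Saturation requires V_DS ≥ V_GS − V_t = 1.77 V; 10.9 ≥ 1.77 ✓.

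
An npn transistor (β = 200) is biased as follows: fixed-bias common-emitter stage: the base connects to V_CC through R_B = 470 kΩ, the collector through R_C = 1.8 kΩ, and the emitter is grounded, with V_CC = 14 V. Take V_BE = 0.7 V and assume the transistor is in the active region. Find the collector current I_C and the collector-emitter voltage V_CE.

Base loop: V_CC = I_B·R_B + V_BE, so I_B = (14 − 0.7)/470 kΩ = 0.0283 mA.
In the active region I_C = β·I_B = 200 × 0.0283 = 5.66 mA.
Collector loop: V_CE = V_CC − I_C·R_C = 14 − 5.66×1.8 = 3.81 V.
Since V_CE = 3.81 V > V_CE(sat) ≈ 0.2 V, the transistor is in the active region as assumed.

I_C ≈ 5.7 mA, V_CE ≈ 3.8 V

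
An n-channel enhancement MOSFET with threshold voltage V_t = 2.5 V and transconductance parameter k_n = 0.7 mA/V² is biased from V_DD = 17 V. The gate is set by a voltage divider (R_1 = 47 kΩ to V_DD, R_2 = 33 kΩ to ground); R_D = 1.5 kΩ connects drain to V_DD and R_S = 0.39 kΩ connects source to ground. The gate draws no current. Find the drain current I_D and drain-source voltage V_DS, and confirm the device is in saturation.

I_D ≈ 3.5 mA, V_DS ≈ 10 V

V_G = V_DD·R_2/(R_1+R_2) = 17×33/80 = 7.01 V.
Assume saturation: I_D = (k_n/2)(V_GS − V_t)² with V_GS = V_G − I_D·R_S = 7.01 − 0.39·I_D.
Substituting gives 0.0532·I_D² − 2.23·I_D + 7.13 = 0, with roots I_D = 3.48 or 38.4 mA.
The root I_D = 38.4 mA gives V_GS = -7.98 V ≤ V_t, so take I_D = 3.48 mA.
Then V_GS = 5.65 V and V_DS = V_DD − I_D(R_D+R_S) = 17 − 3.48×1.89 = 10.4 V.
Saturation requires V_DS ≥ V_GS − V_t = 3.15 V; 10.4 ≥ 3.15 ✓.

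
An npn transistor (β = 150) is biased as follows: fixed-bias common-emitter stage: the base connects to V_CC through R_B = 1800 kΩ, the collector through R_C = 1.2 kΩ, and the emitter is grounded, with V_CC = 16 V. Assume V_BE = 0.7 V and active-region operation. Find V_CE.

V_CE ≈ 14 V

Base loop: V_CC = I_B·R_B + V_BE, so I_B = (16 − 0.7)/1800 kΩ = 0.0085 mA.
In the active region I_C = β·I_B = 150 × 0.0085 = 1.28 mA.
Collector loop: V_CE = V_CC − I_C·R_C = 16 − 1.28×1.2 = 14.5 V.
Since V_CE = 14.5 V > V_CE(sat) ≈ 0.2 V, the transistor is in the active region as assumed.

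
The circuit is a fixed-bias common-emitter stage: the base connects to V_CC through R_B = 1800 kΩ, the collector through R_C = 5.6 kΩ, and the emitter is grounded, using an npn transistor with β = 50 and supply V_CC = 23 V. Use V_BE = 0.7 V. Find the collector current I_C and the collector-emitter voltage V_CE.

Base loop: V_CC = I_B·R_B + V_BE, so I_B = (23 − 0.7)/1800 kΩ = 0.0124 mA.
In the active region I_C = β·I_B = 50 × 0.0124 = 0.619 mA.
Collector loop: V_CE = V_CC − I_C·R_C = 23 − 0.619×5.6 = 19.5 V.
Since V_CE = 19.5 V > V_CE(sat) ≈ 0.2 V, the transistor is in the active region as assumed.

I_C ≈ 0.62 mA, V_CE ≈ 20 V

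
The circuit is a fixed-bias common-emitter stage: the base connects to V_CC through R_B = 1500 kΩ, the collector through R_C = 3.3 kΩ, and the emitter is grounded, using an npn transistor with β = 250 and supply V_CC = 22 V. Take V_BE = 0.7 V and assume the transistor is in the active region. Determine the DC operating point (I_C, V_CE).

Base loop: V_CC = I_B·R_B + V_BE, so I_B = (22 − 0.7)/1500 kΩ = 0.0142 mA.
In the active region I_C = β·I_B = 250 × 0.0142 = 3.55 mA.
Collector loop: V_CE = V_CC − I_C·R_C = 22 − 3.55×3.3 = 10.3 V.
Since V_CE = 10.3 V > V_CE(sat) ≈ 0.2 V, the transistor is in the active region as assumed.

I_C ≈ 3.6 mA, V_CE ≈ 10 V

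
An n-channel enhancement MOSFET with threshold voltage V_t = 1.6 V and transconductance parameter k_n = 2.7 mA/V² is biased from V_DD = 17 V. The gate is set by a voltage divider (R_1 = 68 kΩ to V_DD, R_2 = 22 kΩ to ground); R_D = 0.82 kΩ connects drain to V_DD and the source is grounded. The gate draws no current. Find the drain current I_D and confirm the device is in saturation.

V_G = V_DD·R_2/(R_1+R_2) = 17×22/90 = 4.16 V. With the source grounded, V_GS = V_G = 4.16 V.
Assume saturation: I_D = (k_n/2)(V_GS − V_t)² = (2.7/2)×(4.16 − 1.6)² = 1.35×2.56² = 8.82 mA.
V_DS = V_DD − I_D·R_D = 17 − 8.82×0.82 = 9.77 V.
Saturation requires V_DS ≥ V_GS − V_t = 2.56 V; 9.77 ≥ 2.56 ✓.

I_D ≈ 8.8 mA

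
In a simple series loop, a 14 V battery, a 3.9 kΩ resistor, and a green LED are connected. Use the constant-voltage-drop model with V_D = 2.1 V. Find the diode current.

I ≈ 3.1 mA

KVL around the loop: 14 = V_D + I·R = 2.1 + I × 3.9 kΩ.
So I = (14 − 2.1) / 3.9 kΩ = 11.9 / 3.9 = 3.05 mA.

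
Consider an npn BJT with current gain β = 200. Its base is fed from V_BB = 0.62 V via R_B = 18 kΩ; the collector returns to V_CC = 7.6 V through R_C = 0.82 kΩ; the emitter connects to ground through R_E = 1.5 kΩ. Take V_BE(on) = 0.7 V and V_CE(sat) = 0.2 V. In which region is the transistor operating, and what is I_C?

V_BB = 0.62 V ≤ V_BE(on) = 0.7 V, so the base-emitter junction is not forward biased.
The transistor is in cutoff: I_B = I_C = 0.

cutoff; I_C ≈ 0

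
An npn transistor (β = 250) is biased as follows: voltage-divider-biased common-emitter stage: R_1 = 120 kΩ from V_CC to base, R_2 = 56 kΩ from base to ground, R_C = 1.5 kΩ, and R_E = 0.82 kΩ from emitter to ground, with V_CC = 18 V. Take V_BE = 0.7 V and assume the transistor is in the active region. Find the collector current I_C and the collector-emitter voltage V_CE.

Thevenize the base divider: V_Th = V_CC·R_2/(R_1+R_2) = 18×56/176 = 5.73 V, R_Th = R_1‖R_2 = 38.2 kΩ.
Base-emitter loop: V_Th = I_B·R_Th + V_BE + (β+1)I_B·R_E, so I_B = (5.73 − 0.7) / (38.2 + 251×0.82) = 0.0206 mA.
I_C = β·I_B = 250×0.0206 = 5.15 mA, and I_E = (β+1)I_B = 5.17 mA.
V_CE = V_CC − I_C·R_C − I_E·R_E = 18 − 5.15×1.5 − 5.17×0.82 = 6.03 V.
V_CE = 6.03 V > 0.2 V confirms active-region operation.

I_C ≈ 5.2 mA, V_CE ≈ 6 V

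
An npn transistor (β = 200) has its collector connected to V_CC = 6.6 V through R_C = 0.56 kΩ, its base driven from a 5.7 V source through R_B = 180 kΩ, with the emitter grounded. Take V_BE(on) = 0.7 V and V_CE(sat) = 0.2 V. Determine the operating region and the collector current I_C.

Assume active. Base-emitter loop: I_B = (V_BB − V_BE)/R_B = (5.7 − 0.7)/180 = 0.0278 mA.
I_C = β·I_B = 200×0.0278 = 5.56 mA.
V_CE = V_CC − I_C·R_C = 6.6 − 5.56×0.56 = 3.49 V > V_CE(sat), so the active-region assumption holds.

active; I_C ≈ 5.6 mA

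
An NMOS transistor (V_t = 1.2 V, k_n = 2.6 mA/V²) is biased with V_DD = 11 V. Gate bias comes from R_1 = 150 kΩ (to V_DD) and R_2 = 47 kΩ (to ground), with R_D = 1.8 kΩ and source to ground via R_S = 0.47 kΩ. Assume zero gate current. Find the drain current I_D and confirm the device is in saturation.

V_G = V_DD·R_2/(R_1+R_2) = 11×47/197 = 2.62 V.
Assume saturation: I_D = (k_n/2)(V_GS − V_t)² with V_GS = V_G − I_D·R_S = 2.62 − 0.47·I_D.
Substituting gives 0.287·I_D² − 2.74·I_D + 2.64 = 0, with roots I_D = 1.09 or 8.46 mA.
The root I_D = 8.46 mA gives V_GS = -1.35 V ≤ V_t, so take I_D = 1.09 mA.
Then V_GS = 2.11 V and V_DS = V_DD − I_D(R_D+R_S) = 11 − 1.09×2.27 = 8.53 V.
Saturation requires V_DS ≥ V_GS − V_t = 0.914 V; 8.53 ≥ 0.914 ✓.

I_D ≈ 1.1 mA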